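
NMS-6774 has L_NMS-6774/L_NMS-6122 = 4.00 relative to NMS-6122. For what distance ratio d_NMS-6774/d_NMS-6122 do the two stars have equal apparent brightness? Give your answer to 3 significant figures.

Equal flux requires L_NMS-6774/d_NMS-6774² = L_NMS-6122/d_NMS-6122², so d_NMS-6774/d_NMS-6122 = √(L_NMS-6774/L_NMS-6122)
= √(4.00) = 2.000.

2.00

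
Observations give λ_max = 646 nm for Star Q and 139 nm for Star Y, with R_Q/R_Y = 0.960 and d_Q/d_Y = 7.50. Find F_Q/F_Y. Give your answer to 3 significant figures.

3.51×10^-5

Wien's law: T_Q/T_Y = λ_Y/λ_Q = 139/646 = 0.2152.
L_Q/L_Y = (R_Q/R_Y)²(T_Q/T_Y)⁴ = (0.960)²(0.2152)⁴ = 0.001975.
F_Q/F_Y = (L_Q/L_Y)/(d_Q/d_Y)² = 0.001975/(7.50)² = 3.512×10^-5.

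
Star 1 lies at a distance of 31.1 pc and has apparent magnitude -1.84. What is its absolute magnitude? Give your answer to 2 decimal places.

M = m − 5 log₁₀(d/10 pc) = -1.84 − 5 log₁₀(31.1/10)
  = -1.84 − 5 × 0.493 = -1.84 − 2.46 = -4.30.

-4.30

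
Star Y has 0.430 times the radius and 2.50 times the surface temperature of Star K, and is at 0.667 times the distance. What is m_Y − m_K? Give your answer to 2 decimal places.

L_Y/L_K = (0.430)²(2.50)⁴ = 7.223.
F_Y/F_K = (L_Y/L_K)/(d_Y/d_K)² = 7.223/0.4449 = 16.23.
m_Y − m_K = −2.5 log₁₀(16.23) = -3.03.

-3.03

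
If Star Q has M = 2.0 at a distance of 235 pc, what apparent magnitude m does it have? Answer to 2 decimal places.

m = M + 5 log₁₀(d/10 pc) = 2.0 + 5 log₁₀(235/10)
  = 2.0 + 5 × 1.371 = 2.0 + 6.86 = 8.86.

8.86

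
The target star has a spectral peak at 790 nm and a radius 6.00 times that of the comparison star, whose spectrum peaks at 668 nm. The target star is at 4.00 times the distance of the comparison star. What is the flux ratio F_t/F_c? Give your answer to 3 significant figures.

Wien's law: T_t/T_c = λ_c/λ_t = 668/790 = 0.8456.
L_t/L_c = (R_t/R_c)²(T_t/T_c)⁴ = (6.00)²(0.8456)⁴ = 18.40.
F_t/F_c = (L_t/L_c)/(d_t/d_c)² = 18.40/(4.00)² = 1.150.

1.15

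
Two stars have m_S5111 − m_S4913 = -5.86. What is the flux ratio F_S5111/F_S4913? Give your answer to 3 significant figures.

221

F_S5111/F_S4913 = 10^(−(m_S5111 − m_S4913)/2.5) = 10^(5.86/2.5) = 10^2.344 = 220.8.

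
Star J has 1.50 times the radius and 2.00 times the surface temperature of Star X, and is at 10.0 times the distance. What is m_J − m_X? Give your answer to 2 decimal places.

L_J/L_X = (1.50)²(2.00)⁴ = 36.00.
F_J/F_X = (L_J/L_X)/(d_J/d_X)² = 36.00/100.0 = 0.3600.
m_J − m_X = −2.5 log₁₀(0.3600) = 1.11.

1.11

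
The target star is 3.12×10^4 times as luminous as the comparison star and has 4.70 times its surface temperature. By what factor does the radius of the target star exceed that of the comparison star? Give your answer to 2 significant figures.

8.0

L ∝ R²T⁴ gives R ∝ √L / T², so
R_t/R_c = √(3.12×10^4) / (4.70)² = 176.6 / 22.09 = 7.996.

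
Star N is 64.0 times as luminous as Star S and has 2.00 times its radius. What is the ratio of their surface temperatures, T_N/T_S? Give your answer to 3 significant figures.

2.00

L ∝ R²T⁴ gives T ∝ (L/R²)^(1/4), so
T_N/T_S = (64.0 / 2.00²)^(1/4) = (16.00)^(1/4) = 2.000.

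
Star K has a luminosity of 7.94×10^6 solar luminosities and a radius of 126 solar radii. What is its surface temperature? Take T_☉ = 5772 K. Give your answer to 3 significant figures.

2.73×10^4 K

T/T_☉ = (L/L_☉)^(1/4) / (R/R_☉)^(1/2)
T = 5772 × (7.94×10^6)^(1/4) / √(126) = 5772 × 53.08 / 11.22 = 2.730×10^4 K.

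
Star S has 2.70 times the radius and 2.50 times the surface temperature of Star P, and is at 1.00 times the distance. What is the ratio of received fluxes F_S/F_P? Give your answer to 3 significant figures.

285

L_S/L_P = (R_S/R_P)²(T_S/T_P)⁴ = (2.70)² × (2.50)⁴ = 284.8.
F_S/F_P = (L_S/L_P)/(d_S/d_P)² = 284.8 / (1.00)² = 284.8.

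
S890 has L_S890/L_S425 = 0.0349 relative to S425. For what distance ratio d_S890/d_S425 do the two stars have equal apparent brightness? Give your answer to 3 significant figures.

0.187

Equal flux requires L_S890/d_S890² = L_S425/d_S425², so d_S890/d_S425 = √(L_S890/L_S425)
= √(0.0349) = 0.1868.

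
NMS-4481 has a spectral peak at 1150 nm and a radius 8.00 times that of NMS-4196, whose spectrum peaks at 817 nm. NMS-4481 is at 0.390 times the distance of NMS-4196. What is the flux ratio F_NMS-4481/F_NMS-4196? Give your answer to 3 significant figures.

107

Wien's law: T_NMS-4481/T_NMS-4196 = λ_NMS-4196/λ_NMS-4481 = 817/1150 = 0.7104.
L_NMS-4481/L_NMS-4196 = (R_NMS-4481/R_NMS-4196)²(T_NMS-4481/T_NMS-4196)⁴ = (8.00)²(0.7104)⁴ = 16.30.
F_NMS-4481/F_NMS-4196 = (L_NMS-4481/L_NMS-4196)/(d_NMS-4481/d_NMS-4196)² = 16.30/(0.390)² = 107.2.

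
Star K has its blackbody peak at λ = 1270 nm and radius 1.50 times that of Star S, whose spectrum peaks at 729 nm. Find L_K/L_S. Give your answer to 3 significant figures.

Wien's law gives T ∝ 1/λ_max, so T_K/T_S = λ_S/λ_K = 729/1270 = 0.5740.
Then L ∝ R²T⁴ gives L_K/L_S = (1.50)² × (0.5740)⁴ = 2.250 × 0.1086 = 0.2443.

0.244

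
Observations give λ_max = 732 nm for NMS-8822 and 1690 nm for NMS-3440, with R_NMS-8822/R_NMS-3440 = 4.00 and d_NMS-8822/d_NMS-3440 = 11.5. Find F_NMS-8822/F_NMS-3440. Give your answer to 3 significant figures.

Wien's law: T_NMS-8822/T_NMS-3440 = λ_NMS-3440/λ_NMS-8822 = 1690/732 = 2.309.
L_NMS-8822/L_NMS-3440 = (R_NMS-8822/R_NMS-3440)²(T_NMS-8822/T_NMS-3440)⁴ = (4.00)²(2.309)⁴ = 454.6.
F_NMS-8822/F_NMS-3440 = (L_NMS-8822/L_NMS-3440)/(d_NMS-8822/d_NMS-3440)² = 454.6/(11.5)² = 3.437.

3.44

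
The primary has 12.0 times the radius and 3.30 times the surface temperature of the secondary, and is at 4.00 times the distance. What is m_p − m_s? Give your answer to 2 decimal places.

-7.57

L_p/L_s = (12.0)²(3.30)⁴ = 1.708×10^4.
F_p/F_s = (L_p/L_s)/(d_p/d_s)² = 1.708×10^4/16.00 = 1067.
m_p − m_s = −2.5 log₁₀(1067) = -7.57.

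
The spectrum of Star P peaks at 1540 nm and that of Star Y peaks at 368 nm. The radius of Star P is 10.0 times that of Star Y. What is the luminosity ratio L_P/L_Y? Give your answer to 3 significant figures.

Wien's law gives T ∝ 1/λ_max, so T_P/T_Y = λ_Y/λ_P = 368/1540 = 0.2390.
Then L ∝ R²T⁴ gives L_P/L_Y = (10.0)² × (0.2390)⁴ = 100.0 × 0.003261 = 0.3261.

0.326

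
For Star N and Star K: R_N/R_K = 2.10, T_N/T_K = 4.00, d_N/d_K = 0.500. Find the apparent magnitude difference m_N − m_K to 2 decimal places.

-9.14

L_N/L_K = (2.10)²(4.00)⁴ = 1129.
F_N/F_K = (L_N/L_K)/(d_N/d_K)² = 1129/0.2500 = 4516.
m_N − m_K = −2.5 log₁₀(4516) = -9.14.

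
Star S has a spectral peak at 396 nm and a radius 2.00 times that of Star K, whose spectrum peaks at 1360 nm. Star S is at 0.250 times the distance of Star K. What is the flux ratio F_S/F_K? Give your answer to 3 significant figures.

Wien's law: T_S/T_K = λ_K/λ_S = 1360/396 = 3.434.
L_S/L_K = (R_S/R_K)²(T_S/T_K)⁴ = (2.00)²(3.434)⁴ = 556.5.
F_S/F_K = (L_S/L_K)/(d_S/d_K)² = 556.5/(0.250)² = 8903.

8.90×10^3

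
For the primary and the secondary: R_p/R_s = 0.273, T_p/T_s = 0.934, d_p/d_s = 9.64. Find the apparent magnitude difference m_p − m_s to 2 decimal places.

L_p/L_s = (0.273)²(0.934)⁴ = 0.05672.
F_p/F_s = (L_p/L_s)/(d_p/d_s)² = 0.05672/92.93 = 6.103×10^-4.
m_p − m_s = −2.5 log₁₀(6.103×10^-4) = 8.04.

8.04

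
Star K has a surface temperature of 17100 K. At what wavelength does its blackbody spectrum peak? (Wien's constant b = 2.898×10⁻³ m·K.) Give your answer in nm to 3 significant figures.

λ_max = b/T = 2.898×10⁻³ / 17100 = 1.69×10^-7 m = 169.5 nm.

169 nm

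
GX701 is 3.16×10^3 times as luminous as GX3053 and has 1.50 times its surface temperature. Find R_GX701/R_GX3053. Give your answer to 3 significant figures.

25.0

L ∝ R²T⁴ gives R ∝ √L / T², so
R_GX701/R_GX3053 = √(3.16×10^3) / (1.50)² = 56.21 / 2.250 = 24.98.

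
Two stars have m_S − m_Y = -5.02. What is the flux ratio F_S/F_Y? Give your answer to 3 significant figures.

F_S/F_Y = 10^(−(m_S − m_Y)/2.5) = 10^(5.02/2.5) = 10^2.008 = 101.9.

102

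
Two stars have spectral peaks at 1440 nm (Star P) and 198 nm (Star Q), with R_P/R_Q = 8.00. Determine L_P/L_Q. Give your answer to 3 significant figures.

0.0229

Wien's law gives T ∝ 1/λ_max, so T_P/T_Q = λ_Q/λ_P = 198/1440 = 0.1375.
Then L ∝ R²T⁴ gives L_P/L_Q = (8.00)² × (0.1375)⁴ = 64.00 × 3.574×10^-4 = 0.02288.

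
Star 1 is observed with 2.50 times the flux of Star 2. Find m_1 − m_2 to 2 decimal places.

m_1 − m_2 = −2.5 log₁₀(F_1/F_2) = −2.5 log₁₀(2.50) = −2.5 × (0.398) = -0.995.

-0.99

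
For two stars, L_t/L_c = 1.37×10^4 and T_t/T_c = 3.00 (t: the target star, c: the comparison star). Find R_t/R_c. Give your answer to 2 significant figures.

13

L ∝ R²T⁴ gives R ∝ √L / T², so
R_t/R_c = √(1.37×10^4) / (3.00)² = 117.0 / 9.000 = 13.01.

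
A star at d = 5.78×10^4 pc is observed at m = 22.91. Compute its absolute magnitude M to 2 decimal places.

4.10

M = m − 5 log₁₀(d/10 pc) = 22.91 − 5 log₁₀(5.78×10^4/10)
  = 22.91 − 5 × 3.762 = 22.91 − 18.81 = 4.10.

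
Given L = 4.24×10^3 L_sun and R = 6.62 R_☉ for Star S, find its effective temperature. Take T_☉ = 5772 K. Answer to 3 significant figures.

1.81×10^4 K

T/T_☉ = (L/L_☉)^(1/4) / (R/R_☉)^(1/2)
T = 5772 × (4.24×10^3)^(1/4) / √(6.62) = 5772 × 8.069 / 2.573 = 1.810×10^4 K.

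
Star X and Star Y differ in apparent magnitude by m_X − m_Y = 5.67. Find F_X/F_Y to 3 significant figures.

F_X/F_Y = 10^(−(m_X − m_Y)/2.5) = 10^(-5.67/2.5) = 10^-2.268 = 0.005395.

0.00540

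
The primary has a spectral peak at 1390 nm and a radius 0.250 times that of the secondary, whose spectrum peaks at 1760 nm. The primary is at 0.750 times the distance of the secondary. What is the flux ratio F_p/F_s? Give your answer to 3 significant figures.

0.286

Wien's law: T_p/T_s = λ_s/λ_p = 1760/1390 = 1.266.
L_p/L_s = (R_p/R_s)²(T_p/T_s)⁴ = (0.250)²(1.266)⁴ = 0.1606.
F_p/F_s = (L_p/L_s)/(d_p/d_s)² = 0.1606/(0.750)² = 0.2856.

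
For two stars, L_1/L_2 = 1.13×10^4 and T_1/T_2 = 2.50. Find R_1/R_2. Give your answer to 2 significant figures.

17

L ∝ R²T⁴ gives R ∝ √L / T², so
R_1/R_2 = √(1.13×10^4) / (2.50)² = 106.3 / 6.250 = 17.01.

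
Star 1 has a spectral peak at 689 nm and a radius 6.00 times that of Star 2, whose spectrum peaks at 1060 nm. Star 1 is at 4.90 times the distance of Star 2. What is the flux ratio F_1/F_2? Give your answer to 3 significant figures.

Wien's law: T_1/T_2 = λ_2/λ_1 = 1060/689 = 1.538.
L_1/L_2 = (R_1/R_2)²(T_1/T_2)⁴ = (6.00)²(1.538)⁴ = 201.7.
F_1/F_2 = (L_1/L_2)/(d_1/d_2)² = 201.7/(4.90)² = 8.400.

8.40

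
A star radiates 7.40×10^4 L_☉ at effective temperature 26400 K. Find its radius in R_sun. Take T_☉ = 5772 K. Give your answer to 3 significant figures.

13.0 R_sun

R/R_☉ = √(L/L_☉) / (T/T_☉)² = √(7.40×10^4) / (4.574)²
       = 272.0 / 20.92 = 13.00.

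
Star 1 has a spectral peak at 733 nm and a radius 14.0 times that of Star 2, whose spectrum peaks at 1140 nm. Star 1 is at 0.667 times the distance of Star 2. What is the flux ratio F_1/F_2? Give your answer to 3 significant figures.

2.58×10^3

Wien's law: T_1/T_2 = λ_2/λ_1 = 1140/733 = 1.555.
L_1/L_2 = (R_1/R_2)²(T_1/T_2)⁴ = (14.0)²(1.555)⁴ = 1147.
F_1/F_2 = (L_1/L_2)/(d_1/d_2)² = 1147/(0.667)² = 2578.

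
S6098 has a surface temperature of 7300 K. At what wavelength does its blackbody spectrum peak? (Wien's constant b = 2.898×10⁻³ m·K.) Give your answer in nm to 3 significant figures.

397 nm

λ_max = b/T = 2.898×10⁻³ / 7300 = 3.97×10^-7 m = 397.0 nm.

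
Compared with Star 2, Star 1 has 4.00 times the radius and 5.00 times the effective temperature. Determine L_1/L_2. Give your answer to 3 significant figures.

From the Stefan–Boltzmann law, L ∝ R²T⁴, so
L_1/L_2 = (R_1/R_2)² (T_1/T_2)⁴ = (4.00)² × (5.00)⁴ = 16.00 × 625.0 = 1.000×10^4.

1.00×10^4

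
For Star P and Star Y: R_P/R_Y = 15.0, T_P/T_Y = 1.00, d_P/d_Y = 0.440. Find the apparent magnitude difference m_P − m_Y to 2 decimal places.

-7.66

L_P/L_Y = (15.0)²(1.00)⁴ = 225.0.
F_P/F_Y = (L_P/L_Y)/(d_P/d_Y)² = 225.0/0.1936 = 1162.
m_P − m_Y = −2.5 log₁₀(1162) = -7.66.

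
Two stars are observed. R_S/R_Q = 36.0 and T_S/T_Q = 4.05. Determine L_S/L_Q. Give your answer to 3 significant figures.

3.49×10^5

From the Stefan–Boltzmann law, L ∝ R²T⁴, so
L_S/L_Q = (R_S/R_Q)² (T_S/T_Q)⁴ = (36.0)² × (4.05)⁴ = 1296 × 269.0 = 3.487×10^5.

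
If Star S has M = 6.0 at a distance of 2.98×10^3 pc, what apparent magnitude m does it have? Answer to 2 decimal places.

18.37

m = M + 5 log₁₀(d/10 pc) = 6.0 + 5 log₁₀(2.98×10^3/10)
  = 6.0 + 5 × 2.474 = 6.0 + 12.37 = 18.37.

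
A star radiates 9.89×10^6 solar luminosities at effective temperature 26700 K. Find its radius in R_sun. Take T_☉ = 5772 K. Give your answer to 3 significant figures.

147 R_sun

R/R_☉ = √(L/L_☉) / (T/T_☉)² = √(9.89×10^6) / (4.626)²
       = 3145 / 21.40 = 147.0.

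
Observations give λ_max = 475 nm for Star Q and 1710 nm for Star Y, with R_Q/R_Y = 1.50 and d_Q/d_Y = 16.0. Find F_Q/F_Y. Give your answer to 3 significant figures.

Wien's law: T_Q/T_Y = λ_Y/λ_Q = 1710/475 = 3.600.
L_Q/L_Y = (R_Q/R_Y)²(T_Q/T_Y)⁴ = (1.50)²(3.600)⁴ = 377.9.
F_Q/F_Y = (L_Q/L_Y)/(d_Q/d_Y)² = 377.9/(16.0)² = 1.476.

1.48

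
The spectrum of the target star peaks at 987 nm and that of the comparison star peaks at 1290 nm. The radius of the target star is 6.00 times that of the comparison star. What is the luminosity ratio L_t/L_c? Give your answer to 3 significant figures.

Wien's law gives T ∝ 1/λ_max, so T_t/T_c = λ_c/λ_t = 1290/987 = 1.307.
Then L ∝ R²T⁴ gives L_t/L_c = (6.00)² × (1.307)⁴ = 36.00 × 2.918 = 105.0.

105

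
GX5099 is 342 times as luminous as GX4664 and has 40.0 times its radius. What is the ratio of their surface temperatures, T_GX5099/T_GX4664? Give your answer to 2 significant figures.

0.68

L ∝ R²T⁴ gives T ∝ (L/R²)^(1/4), so
T_GX5099/T_GX4664 = (342 / 40.0²)^(1/4) = (0.2137)^(1/4) = 0.6799.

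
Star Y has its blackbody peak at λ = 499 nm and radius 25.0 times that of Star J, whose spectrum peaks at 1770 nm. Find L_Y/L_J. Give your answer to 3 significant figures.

Wien's law gives T ∝ 1/λ_max, so T_Y/T_J = λ_J/λ_Y = 1770/499 = 3.547.
Then L ∝ R²T⁴ gives L_Y/L_J = (25.0)² × (3.547)⁴ = 625.0 × 158.3 = 9.894×10^4.

9.89×10^4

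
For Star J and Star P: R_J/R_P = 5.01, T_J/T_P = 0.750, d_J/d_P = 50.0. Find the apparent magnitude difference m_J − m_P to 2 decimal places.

6.25

L_J/L_P = (5.01)²(0.750)⁴ = 7.942.
F_J/F_P = (L_J/L_P)/(d_J/d_P)² = 7.942/2500 = 0.003177.
m_J − m_P = −2.5 log₁₀(0.003177) = 6.25.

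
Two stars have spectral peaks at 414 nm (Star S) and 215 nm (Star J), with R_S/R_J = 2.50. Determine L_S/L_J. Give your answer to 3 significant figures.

0.455

Wien's law gives T ∝ 1/λ_max, so T_S/T_J = λ_J/λ_S = 215/414 = 0.5193.
Then L ∝ R²T⁴ gives L_S/L_J = (2.50)² × (0.5193)⁴ = 6.250 × 0.07274 = 0.4546.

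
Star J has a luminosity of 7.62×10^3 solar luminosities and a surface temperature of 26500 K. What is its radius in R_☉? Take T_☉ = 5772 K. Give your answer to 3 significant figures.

R/R_☉ = √(L/L_☉) / (T/T_☉)² = √(7.62×10^3) / (4.591)²
       = 87.29 / 21.08 = 4.141.

4.14 R_☉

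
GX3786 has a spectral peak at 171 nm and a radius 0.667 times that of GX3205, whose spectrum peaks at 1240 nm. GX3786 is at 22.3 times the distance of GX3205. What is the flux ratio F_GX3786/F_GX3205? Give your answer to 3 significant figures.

Wien's law: T_GX3786/T_GX3205 = λ_GX3205/λ_GX3786 = 1240/171 = 7.251.
L_GX3786/L_GX3205 = (R_GX3786/R_GX3205)²(T_GX3786/T_GX3205)⁴ = (0.667)²(7.251)⁴ = 1230.
F_GX3786/F_GX3205 = (L_GX3786/L_GX3205)/(d_GX3786/d_GX3205)² = 1230/(22.3)² = 2.474.

2.47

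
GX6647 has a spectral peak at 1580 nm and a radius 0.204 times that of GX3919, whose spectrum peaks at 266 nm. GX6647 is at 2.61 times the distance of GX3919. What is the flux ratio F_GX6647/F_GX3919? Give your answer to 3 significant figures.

Wien's law: T_GX6647/T_GX3919 = λ_GX3919/λ_GX6647 = 266/1580 = 0.1684.
L_GX6647/L_GX3919 = (R_GX6647/R_GX3919)²(T_GX6647/T_GX3919)⁴ = (0.204)²(0.1684)⁴ = 3.343×10^-5.
F_GX6647/F_GX3919 = (L_GX6647/L_GX3919)/(d_GX6647/d_GX3919)² = 3.343×10^-5/(2.61)² = 4.908×10^-6.

4.91×10^-6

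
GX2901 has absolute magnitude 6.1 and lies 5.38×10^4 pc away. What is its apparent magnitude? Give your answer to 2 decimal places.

24.75

m = M + 5 log₁₀(d/10 pc) = 6.1 + 5 log₁₀(5.38×10^4/10)
  = 6.1 + 5 × 3.731 = 6.1 + 18.65 = 24.75.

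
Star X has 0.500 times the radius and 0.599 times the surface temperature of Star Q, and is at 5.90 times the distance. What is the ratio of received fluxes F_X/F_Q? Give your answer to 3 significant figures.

9.25×10^-4

L_X/L_Q = (R_X/R_Q)²(T_X/T_Q)⁴ = (0.500)² × (0.599)⁴ = 0.03218.
F_X/F_Q = (L_X/L_Q)/(d_X/d_Q)² = 0.03218 / (5.90)² = 9.246×10^-4.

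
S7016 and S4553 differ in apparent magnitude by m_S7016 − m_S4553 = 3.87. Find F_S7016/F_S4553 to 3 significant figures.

0.0283

F_S7016/F_S4553 = 10^(−(m_S7016 − m_S4553)/2.5) = 10^(-3.87/2.5) = 10^-1.548 = 0.02831.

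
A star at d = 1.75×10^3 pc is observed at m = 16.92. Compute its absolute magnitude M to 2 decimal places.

M = m − 5 log₁₀(d/10 pc) = 16.92 − 5 log₁₀(1.75×10^3/10)
  = 16.92 − 5 × 2.243 = 16.92 − 11.22 = 5.70.

5.70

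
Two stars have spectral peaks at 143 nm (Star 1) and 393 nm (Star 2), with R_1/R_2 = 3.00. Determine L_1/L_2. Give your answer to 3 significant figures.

Wien's law gives T ∝ 1/λ_max, so T_1/T_2 = λ_2/λ_1 = 393/143 = 2.748.
Then L ∝ R²T⁴ gives L_1/L_2 = (3.00)² × (2.748)⁴ = 9.000 × 57.05 = 513.4.

513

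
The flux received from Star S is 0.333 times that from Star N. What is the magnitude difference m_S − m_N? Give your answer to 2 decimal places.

m_S − m_N = −2.5 log₁₀(F_S/F_N) = −2.5 log₁₀(0.333) = −2.5 × (-0.478) = 1.194.

1.19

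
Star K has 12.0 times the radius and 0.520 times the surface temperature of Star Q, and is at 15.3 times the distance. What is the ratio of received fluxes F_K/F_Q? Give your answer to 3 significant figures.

L_K/L_Q = (R_K/R_Q)²(T_K/T_Q)⁴ = (12.0)² × (0.520)⁴ = 10.53.
F_K/F_Q = (L_K/L_Q)/(d_K/d_Q)² = 10.53 / (15.3)² = 0.04498.

0.0450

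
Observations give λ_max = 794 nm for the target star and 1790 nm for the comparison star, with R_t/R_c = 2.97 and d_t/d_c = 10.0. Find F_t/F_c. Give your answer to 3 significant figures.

2.28

Wien's law: T_t/T_c = λ_c/λ_t = 1790/794 = 2.254.
L_t/L_c = (R_t/R_c)²(T_t/T_c)⁴ = (2.97)²(2.254)⁴ = 227.8.
F_t/F_c = (L_t/L_c)/(d_t/d_c)² = 227.8/(10.0)² = 2.278.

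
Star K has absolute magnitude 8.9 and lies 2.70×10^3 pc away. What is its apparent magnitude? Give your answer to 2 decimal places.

m = M + 5 log₁₀(d/10 pc) = 8.9 + 5 log₁₀(2.70×10^3/10)
  = 8.9 + 5 × 2.431 = 8.9 + 12.16 = 21.06.

21.06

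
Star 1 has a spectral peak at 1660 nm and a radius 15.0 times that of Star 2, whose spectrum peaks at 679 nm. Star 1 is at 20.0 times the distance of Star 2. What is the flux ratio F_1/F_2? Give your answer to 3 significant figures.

0.0157

Wien's law: T_1/T_2 = λ_2/λ_1 = 679/1660 = 0.4090.
L_1/L_2 = (R_1/R_2)²(T_1/T_2)⁴ = (15.0)²(0.4090)⁴ = 6.298.
F_1/F_2 = (L_1/L_2)/(d_1/d_2)² = 6.298/(20.0)² = 0.01575.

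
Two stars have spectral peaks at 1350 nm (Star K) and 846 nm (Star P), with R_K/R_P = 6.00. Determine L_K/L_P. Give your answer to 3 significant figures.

5.55

Wien's law gives T ∝ 1/λ_max, so T_K/T_P = λ_P/λ_K = 846/1350 = 0.6267.
Then L ∝ R²T⁴ gives L_K/L_P = (6.00)² × (0.6267)⁴ = 36.00 × 0.1542 = 5.552.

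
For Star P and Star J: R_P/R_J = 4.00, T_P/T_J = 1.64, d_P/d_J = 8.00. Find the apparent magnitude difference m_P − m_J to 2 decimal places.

L_P/L_J = (4.00)²(1.64)⁴ = 115.7.
F_P/F_J = (L_P/L_J)/(d_P/d_J)² = 115.7/64.00 = 1.808.
m_P − m_J = −2.5 log₁₀(1.808) = -0.64.

-0.64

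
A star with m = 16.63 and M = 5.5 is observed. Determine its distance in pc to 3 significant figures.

1.68×10^3 pc

m − M = 5 log₁₀(d/10 pc)
16.63 − (5.5) = 11.13 = 5 log₁₀(d/10)
d = 10 × 10^(11.13/5) = 10 × 10^2.226 = 1683 pc.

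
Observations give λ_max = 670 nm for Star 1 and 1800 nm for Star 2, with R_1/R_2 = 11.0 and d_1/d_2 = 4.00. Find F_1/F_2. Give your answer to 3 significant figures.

394

Wien's law: T_1/T_2 = λ_2/λ_1 = 1800/670 = 2.687.
L_1/L_2 = (R_1/R_2)²(T_1/T_2)⁴ = (11.0)²(2.687)⁴ = 6303.
F_1/F_2 = (L_1/L_2)/(d_1/d_2)² = 6303/(4.00)² = 394.0.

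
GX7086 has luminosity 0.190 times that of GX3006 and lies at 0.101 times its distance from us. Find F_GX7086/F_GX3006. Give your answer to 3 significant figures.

18.6

F = L/(4πd²), so F_GX7086/F_GX3006 = (L_GX7086/L_GX3006) / (d_GX7086/d_GX3006)²
= 0.190 / (0.101)² = 0.190 / 0.01020 = 18.63.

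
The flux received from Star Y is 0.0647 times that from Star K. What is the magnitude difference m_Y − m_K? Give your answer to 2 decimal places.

2.97

m_Y − m_K = −2.5 log₁₀(F_Y/F_K) = −2.5 log₁₀(0.0647) = −2.5 × (-1.189) = 2.973.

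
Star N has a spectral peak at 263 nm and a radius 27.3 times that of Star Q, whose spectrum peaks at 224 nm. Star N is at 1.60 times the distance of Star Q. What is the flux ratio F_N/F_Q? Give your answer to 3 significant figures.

153

Wien's law: T_N/T_Q = λ_Q/λ_N = 224/263 = 0.8517.
L_N/L_Q = (R_N/R_Q)²(T_N/T_Q)⁴ = (27.3)²(0.8517)⁴ = 392.2.
F_N/F_Q = (L_N/L_Q)/(d_N/d_Q)² = 392.2/(1.60)² = 153.2.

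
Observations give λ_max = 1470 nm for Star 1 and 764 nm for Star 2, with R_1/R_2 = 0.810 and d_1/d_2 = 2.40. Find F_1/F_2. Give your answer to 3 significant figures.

Wien's law: T_1/T_2 = λ_2/λ_1 = 764/1470 = 0.5197.
L_1/L_2 = (R_1/R_2)²(T_1/T_2)⁴ = (0.810)²(0.5197)⁴ = 0.04787.
F_1/F_2 = (L_1/L_2)/(d_1/d_2)² = 0.04787/(2.40)² = 0.008311.

0.00831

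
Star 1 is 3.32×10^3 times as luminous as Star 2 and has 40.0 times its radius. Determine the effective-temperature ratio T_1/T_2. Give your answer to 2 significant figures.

L ∝ R²T⁴ gives T ∝ (L/R²)^(1/4), so
T_1/T_2 = (3.32×10^3 / 40.0²)^(1/4) = (2.075)^(1/4) = 1.200.

1.2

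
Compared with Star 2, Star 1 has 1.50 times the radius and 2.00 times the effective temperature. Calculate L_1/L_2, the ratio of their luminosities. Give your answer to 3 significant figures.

36.0

From the Stefan–Boltzmann law, L ∝ R²T⁴, so
L_1/L_2 = (R_1/R_2)² (T_1/T_2)⁴ = (1.50)² × (2.00)⁴ = 2.250 × 16.00 = 36.00.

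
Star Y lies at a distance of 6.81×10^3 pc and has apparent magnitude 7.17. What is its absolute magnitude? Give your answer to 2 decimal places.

-7.00

M = m − 5 log₁₀(d/10 pc) = 7.17 − 5 log₁₀(6.81×10^3/10)
  = 7.17 − 5 × 2.833 = 7.17 − 14.17 = -7.00.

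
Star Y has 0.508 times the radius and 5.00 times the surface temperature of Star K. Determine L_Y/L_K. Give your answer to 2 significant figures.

1.6×10^2

From the Stefan–Boltzmann law, L ∝ R²T⁴, so
L_Y/L_K = (R_Y/R_K)² (T_Y/T_K)⁴ = (0.508)² × (5.00)⁴ = 0.2581 × 625.0 = 161.3.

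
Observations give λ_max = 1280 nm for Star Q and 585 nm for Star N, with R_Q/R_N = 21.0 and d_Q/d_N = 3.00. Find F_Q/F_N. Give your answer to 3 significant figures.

Wien's law: T_Q/T_N = λ_N/λ_Q = 585/1280 = 0.4570.
L_Q/L_N = (R_Q/R_N)²(T_Q/T_N)⁴ = (21.0)²(0.4570)⁴ = 19.24.
F_Q/F_N = (L_Q/L_N)/(d_Q/d_N)² = 19.24/(3.00)² = 2.138.

2.14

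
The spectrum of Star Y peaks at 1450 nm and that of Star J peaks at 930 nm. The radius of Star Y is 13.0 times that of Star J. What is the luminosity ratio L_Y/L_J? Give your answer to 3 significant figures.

28.6

Wien's law gives T ∝ 1/λ_max, so T_Y/T_J = λ_J/λ_Y = 930/1450 = 0.6414.
Then L ∝ R²T⁴ gives L_Y/L_J = (13.0)² × (0.6414)⁴ = 169.0 × 0.1692 = 28.60.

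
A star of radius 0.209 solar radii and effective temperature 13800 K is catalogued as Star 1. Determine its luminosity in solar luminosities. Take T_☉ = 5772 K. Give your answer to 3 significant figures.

L/L_☉ = (R/R_☉)² (T/T_☉)⁴ = (0.209)² × (13800/5772)⁴
       = 0.04368 × (2.391)⁴ = 0.04368 × 32.67 = 1.427.

1.43 solar luminosities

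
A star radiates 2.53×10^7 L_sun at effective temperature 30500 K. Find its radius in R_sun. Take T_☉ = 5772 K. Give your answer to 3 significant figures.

R/R_☉ = √(L/L_☉) / (T/T_☉)² = √(2.53×10^7) / (5.284)²
       = 5030 / 27.92 = 180.1.

180 R_sun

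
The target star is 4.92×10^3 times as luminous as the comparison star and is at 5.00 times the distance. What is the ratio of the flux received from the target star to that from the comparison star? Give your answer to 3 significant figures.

197

F = L/(4πd²), so F_t/F_c = (L_t/L_c) / (d_t/d_c)²
= 4.92×10^3 / (5.00)² = 4.92×10^3 / 25.00 = 196.8.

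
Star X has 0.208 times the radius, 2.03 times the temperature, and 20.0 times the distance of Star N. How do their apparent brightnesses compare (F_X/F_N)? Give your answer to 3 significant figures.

0.00184

L_X/L_N = (R_X/R_N)²(T_X/T_N)⁴ = (0.208)² × (2.03)⁴ = 0.7347.
F_X/F_N = (L_X/L_N)/(d_X/d_N)² = 0.7347 / (20.0)² = 0.001837.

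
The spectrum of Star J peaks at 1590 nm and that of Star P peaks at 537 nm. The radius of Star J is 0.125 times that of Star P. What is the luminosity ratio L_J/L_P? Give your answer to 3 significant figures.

2.03×10^-4

Wien's law gives T ∝ 1/λ_max, so T_J/T_P = λ_P/λ_J = 537/1590 = 0.3377.
Then L ∝ R²T⁴ gives L_J/L_P = (0.125)² × (0.3377)⁴ = 0.01562 × 0.01301 = 2.033×10^-4.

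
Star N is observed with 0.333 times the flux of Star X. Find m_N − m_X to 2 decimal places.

m_N − m_X = −2.5 log₁₀(F_N/F_X) = −2.5 log₁₀(0.333) = −2.5 × (-0.478) = 1.194.

1.19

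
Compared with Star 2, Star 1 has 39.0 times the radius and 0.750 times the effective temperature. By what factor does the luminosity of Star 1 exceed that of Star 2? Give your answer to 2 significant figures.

4.8×10^2

From the Stefan–Boltzmann law, L ∝ R²T⁴, so
L_1/L_2 = (R_1/R_2)² (T_1/T_2)⁴ = (39.0)² × (0.750)⁴ = 1521 × 0.3164 = 481.3.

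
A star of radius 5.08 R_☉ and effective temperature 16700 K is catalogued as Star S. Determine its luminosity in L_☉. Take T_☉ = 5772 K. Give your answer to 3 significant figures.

L/L_☉ = (R/R_☉)² (T/T_☉)⁴ = (5.08)² × (16700/5772)⁴
       = 25.81 × (2.893)⁴ = 25.81 × 70.07 = 1808.

1.81×10^3 L_☉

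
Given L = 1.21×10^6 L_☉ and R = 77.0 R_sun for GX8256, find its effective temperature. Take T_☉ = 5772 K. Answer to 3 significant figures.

T/T_☉ = (L/L_☉)^(1/4) / (R/R_☉)^(1/2)
T = 5772 × (1.21×10^6)^(1/4) / √(77.0) = 5772 × 33.17 / 8.775 = 2.182×10^4 K.

2.18×10^4 K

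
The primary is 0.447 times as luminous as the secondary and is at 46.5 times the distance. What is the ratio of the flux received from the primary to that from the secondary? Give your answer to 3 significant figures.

2.07×10^-4

F = L/(4πd²), so F_p/F_s = (L_p/L_s) / (d_p/d_s)²
= 0.447 / (46.5)² = 0.447 / 2162 = 2.067×10^-4.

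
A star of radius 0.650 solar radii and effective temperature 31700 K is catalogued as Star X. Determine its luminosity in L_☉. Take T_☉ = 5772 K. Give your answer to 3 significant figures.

L/L_☉ = (R/R_☉)² (T/T_☉)⁴ = (0.650)² × (31700/5772)⁴
       = 0.4225 × (5.492)⁴ = 0.4225 × 909.8 = 384.4.

384 L_☉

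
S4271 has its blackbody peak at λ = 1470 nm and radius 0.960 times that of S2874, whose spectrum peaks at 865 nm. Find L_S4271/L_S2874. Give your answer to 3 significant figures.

0.110

Wien's law gives T ∝ 1/λ_max, so T_S4271/T_S2874 = λ_S2874/λ_S4271 = 865/1470 = 0.5884.
Then L ∝ R²T⁴ gives L_S4271/L_S2874 = (0.960)² × (0.5884)⁴ = 0.9216 × 0.1199 = 0.1105.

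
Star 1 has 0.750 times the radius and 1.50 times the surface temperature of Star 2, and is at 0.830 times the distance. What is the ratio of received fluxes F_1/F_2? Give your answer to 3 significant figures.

L_1/L_2 = (R_1/R_2)²(T_1/T_2)⁴ = (0.750)² × (1.50)⁴ = 2.848.
F_1/F_2 = (L_1/L_2)/(d_1/d_2)² = 2.848 / (0.830)² = 4.134.

4.13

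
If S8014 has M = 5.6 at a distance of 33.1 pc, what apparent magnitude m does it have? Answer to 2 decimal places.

m = M + 5 log₁₀(d/10 pc) = 5.6 + 5 log₁₀(33.1/10)
  = 5.6 + 5 × 0.520 = 5.6 + 2.60 = 8.20.

8.20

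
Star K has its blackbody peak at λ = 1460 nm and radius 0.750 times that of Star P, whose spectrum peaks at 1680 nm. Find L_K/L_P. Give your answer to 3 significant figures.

Wien's law gives T ∝ 1/λ_max, so T_K/T_P = λ_P/λ_K = 1680/1460 = 1.151.
Then L ∝ R²T⁴ gives L_K/L_P = (0.750)² × (1.151)⁴ = 0.5625 × 1.753 = 0.9862.

0.986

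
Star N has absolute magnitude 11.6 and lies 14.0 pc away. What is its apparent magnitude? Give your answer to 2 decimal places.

12.33

m = M + 5 log₁₀(d/10 pc) = 11.6 + 5 log₁₀(14.0/10)
  = 11.6 + 5 × 0.146 = 11.6 + 0.73 = 12.33.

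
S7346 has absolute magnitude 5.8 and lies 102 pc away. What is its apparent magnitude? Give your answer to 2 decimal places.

10.84

m = M + 5 log₁₀(d/10 pc) = 5.8 + 5 log₁₀(102/10)
  = 5.8 + 5 × 1.009 = 5.8 + 5.04 = 10.84.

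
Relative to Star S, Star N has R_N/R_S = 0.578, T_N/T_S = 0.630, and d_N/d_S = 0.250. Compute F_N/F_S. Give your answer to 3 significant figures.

0.842

L_N/L_S = (R_N/R_S)²(T_N/T_S)⁴ = (0.578)² × (0.630)⁴ = 0.05263.
F_N/F_S = (L_N/L_S)/(d_N/d_S)² = 0.05263 / (0.250)² = 0.8420.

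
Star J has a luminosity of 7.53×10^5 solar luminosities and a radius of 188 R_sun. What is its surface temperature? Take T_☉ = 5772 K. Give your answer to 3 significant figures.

1.24×10^4 K

T/T_☉ = (L/L_☉)^(1/4) / (R/R_☉)^(1/2)
T = 5772 × (7.53×10^5)^(1/4) / √(188) = 5772 × 29.46 / 13.71 = 1.240×10^4 K.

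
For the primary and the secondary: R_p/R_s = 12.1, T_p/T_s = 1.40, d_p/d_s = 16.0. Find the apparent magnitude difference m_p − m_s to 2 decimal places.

L_p/L_s = (12.1)²(1.40)⁴ = 562.4.
F_p/F_s = (L_p/L_s)/(d_p/d_s)² = 562.4/256.0 = 2.197.
m_p − m_s = −2.5 log₁₀(2.197) = -0.85.

-0.85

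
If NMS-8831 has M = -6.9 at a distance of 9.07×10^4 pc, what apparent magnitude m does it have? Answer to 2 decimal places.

m = M + 5 log₁₀(d/10 pc) = -6.9 + 5 log₁₀(9.07×10^4/10)
  = -6.9 + 5 × 3.958 = -6.9 + 19.79 = 12.89.

12.89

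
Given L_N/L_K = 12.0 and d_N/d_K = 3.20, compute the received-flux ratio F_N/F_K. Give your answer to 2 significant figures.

F = L/(4πd²), so F_N/F_K = (L_N/L_K) / (d_N/d_K)²
= 12.0 / (3.20)² = 12.0 / 10.24 = 1.172.

1.2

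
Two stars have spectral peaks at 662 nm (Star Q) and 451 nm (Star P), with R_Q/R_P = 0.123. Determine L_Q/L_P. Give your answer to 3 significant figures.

Wien's law gives T ∝ 1/λ_max, so T_Q/T_P = λ_P/λ_Q = 451/662 = 0.6813.
Then L ∝ R²T⁴ gives L_Q/L_P = (0.123)² × (0.6813)⁴ = 0.01513 × 0.2154 = 0.003259.

0.00326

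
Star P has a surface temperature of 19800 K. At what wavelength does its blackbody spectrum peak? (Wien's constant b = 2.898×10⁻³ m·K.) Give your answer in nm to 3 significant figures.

λ_max = b/T = 2.898×10⁻³ / 19800 = 1.46×10^-7 m = 146.4 nm.

146 nm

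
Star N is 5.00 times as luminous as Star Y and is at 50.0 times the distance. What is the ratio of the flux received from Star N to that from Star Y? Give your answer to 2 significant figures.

0.0020

F = L/(4πd²), so F_N/F_Y = (L_N/L_Y) / (d_N/d_Y)²
= 5.00 / (50.0)² = 5.00 / 2500 = 0.002000.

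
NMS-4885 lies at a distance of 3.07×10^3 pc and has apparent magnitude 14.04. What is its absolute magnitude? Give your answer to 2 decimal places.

1.60

M = m − 5 log₁₀(d/10 pc) = 14.04 − 5 log₁₀(3.07×10^3/10)
  = 14.04 − 5 × 2.487 = 14.04 − 12.44 = 1.60.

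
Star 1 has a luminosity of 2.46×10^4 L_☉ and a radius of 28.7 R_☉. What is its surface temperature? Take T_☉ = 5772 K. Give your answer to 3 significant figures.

1.35×10^4 K

T/T_☉ = (L/L_☉)^(1/4) / (R/R_☉)^(1/2)
T = 5772 × (2.46×10^4)^(1/4) / √(28.7) = 5772 × 12.52 / 5.357 = 1.349×10^4 K.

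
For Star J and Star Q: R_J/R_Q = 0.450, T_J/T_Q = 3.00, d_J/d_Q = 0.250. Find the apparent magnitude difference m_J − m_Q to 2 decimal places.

-6.05

L_J/L_Q = (0.450)²(3.00)⁴ = 16.40.
F_J/F_Q = (L_J/L_Q)/(d_J/d_Q)² = 16.40/0.06250 = 262.4.
m_J − m_Q = −2.5 log₁₀(262.4) = -6.05.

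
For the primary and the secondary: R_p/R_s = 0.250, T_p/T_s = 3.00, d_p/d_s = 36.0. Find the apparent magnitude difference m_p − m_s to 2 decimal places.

6.02

L_p/L_s = (0.250)²(3.00)⁴ = 5.062.
F_p/F_s = (L_p/L_s)/(d_p/d_s)² = 5.062/1296 = 0.003906.
m_p − m_s = −2.5 log₁₀(0.003906) = 6.02.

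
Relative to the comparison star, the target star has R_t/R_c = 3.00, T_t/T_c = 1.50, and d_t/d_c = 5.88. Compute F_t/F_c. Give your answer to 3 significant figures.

1.32

L_t/L_c = (R_t/R_c)²(T_t/T_c)⁴ = (3.00)² × (1.50)⁴ = 45.56.
F_t/F_c = (L_t/L_c)/(d_t/d_c)² = 45.56 / (5.88)² = 1.318.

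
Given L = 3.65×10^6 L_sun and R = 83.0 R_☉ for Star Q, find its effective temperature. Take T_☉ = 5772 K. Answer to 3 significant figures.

T/T_☉ = (L/L_☉)^(1/4) / (R/R_☉)^(1/2)
T = 5772 × (3.65×10^6)^(1/4) / √(83.0) = 5772 × 43.71 / 9.110 = 2.769×10^4 K.

2.77×10^4 K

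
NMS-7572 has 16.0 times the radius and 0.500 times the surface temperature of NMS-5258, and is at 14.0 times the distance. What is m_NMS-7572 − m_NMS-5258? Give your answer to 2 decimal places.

2.72

L_NMS-7572/L_NMS-5258 = (16.0)²(0.500)⁴ = 16.00.
F_NMS-7572/F_NMS-5258 = (L_NMS-7572/L_NMS-5258)/(d_NMS-7572/d_NMS-5258)² = 16.00/196.0 = 0.08163.
m_NMS-7572 − m_NMS-5258 = −2.5 log₁₀(0.08163) = 2.72.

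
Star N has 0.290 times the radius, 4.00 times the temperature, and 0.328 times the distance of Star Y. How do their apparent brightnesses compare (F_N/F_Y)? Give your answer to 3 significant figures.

200

L_N/L_Y = (R_N/R_Y)²(T_N/T_Y)⁴ = (0.290)² × (4.00)⁴ = 21.53.
F_N/F_Y = (L_N/L_Y)/(d_N/d_Y)² = 21.53 / (0.328)² = 200.1.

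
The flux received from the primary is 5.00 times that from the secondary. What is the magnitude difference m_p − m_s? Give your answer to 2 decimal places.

-1.75

m_p − m_s = −2.5 log₁₀(F_p/F_s) = −2.5 log₁₀(5.00) = −2.5 × (0.699) = -1.747.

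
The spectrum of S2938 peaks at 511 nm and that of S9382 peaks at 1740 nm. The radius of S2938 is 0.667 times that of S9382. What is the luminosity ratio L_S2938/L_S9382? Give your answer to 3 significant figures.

Wien's law gives T ∝ 1/λ_max, so T_S2938/T_S9382 = λ_S9382/λ_S2938 = 1740/511 = 3.405.
Then L ∝ R²T⁴ gives L_S2938/L_S9382 = (0.667)² × (3.405)⁴ = 0.4449 × 134.4 = 59.81.

59.8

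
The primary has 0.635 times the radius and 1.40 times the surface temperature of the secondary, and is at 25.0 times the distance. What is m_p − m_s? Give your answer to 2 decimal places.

L_p/L_s = (0.635)²(1.40)⁴ = 1.549.
F_p/F_s = (L_p/L_s)/(d_p/d_s)² = 1.549/625.0 = 0.002478.
m_p − m_s = −2.5 log₁₀(0.002478) = 6.51.

6.51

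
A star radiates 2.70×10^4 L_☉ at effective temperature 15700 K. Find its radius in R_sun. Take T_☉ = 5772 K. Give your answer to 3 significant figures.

R/R_☉ = √(L/L_☉) / (T/T_☉)² = √(2.70×10^4) / (2.720)²
       = 164.3 / 7.399 = 22.21.

22.2 R_sun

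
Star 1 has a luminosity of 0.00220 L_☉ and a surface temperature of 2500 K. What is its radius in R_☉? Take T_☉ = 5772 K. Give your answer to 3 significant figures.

R/R_☉ = √(L/L_☉) / (T/T_☉)² = √(0.00220) / (0.4331)²
       = 0.04690 / 0.1876 = 0.2500.

0.250 R_☉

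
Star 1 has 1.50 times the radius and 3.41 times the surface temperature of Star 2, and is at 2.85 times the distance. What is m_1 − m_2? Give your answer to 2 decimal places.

L_1/L_2 = (1.50)²(3.41)⁴ = 304.2.
F_1/F_2 = (L_1/L_2)/(d_1/d_2)² = 304.2/8.123 = 37.46.
m_1 − m_2 = −2.5 log₁₀(37.46) = -3.93.

-3.93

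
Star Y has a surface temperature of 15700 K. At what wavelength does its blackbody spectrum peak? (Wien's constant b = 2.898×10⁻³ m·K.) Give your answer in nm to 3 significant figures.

185 nm

λ_max = b/T = 2.898×10⁻³ / 15700 = 1.85×10^-7 m = 184.6 nm.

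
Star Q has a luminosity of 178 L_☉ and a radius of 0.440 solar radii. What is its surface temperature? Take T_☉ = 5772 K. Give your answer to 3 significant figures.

3.18×10^4 K

T/T_☉ = (L/L_☉)^(1/4) / (R/R_☉)^(1/2)
T = 5772 × (178)^(1/4) / √(0.440) = 5772 × 3.653 / 0.6633 = 3.178×10^4 K.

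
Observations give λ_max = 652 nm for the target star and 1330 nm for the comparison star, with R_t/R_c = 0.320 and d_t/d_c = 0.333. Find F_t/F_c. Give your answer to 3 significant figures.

16.0

Wien's law: T_t/T_c = λ_c/λ_t = 1330/652 = 2.040.
L_t/L_c = (R_t/R_c)²(T_t/T_c)⁴ = (0.320)²(2.040)⁴ = 1.773.
F_t/F_c = (L_t/L_c)/(d_t/d_c)² = 1.773/(0.333)² = 15.99.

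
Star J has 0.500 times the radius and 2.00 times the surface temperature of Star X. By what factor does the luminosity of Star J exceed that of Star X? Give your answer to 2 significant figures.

From the Stefan–Boltzmann law, L ∝ R²T⁴, so
L_J/L_X = (R_J/R_X)² (T_J/T_X)⁴ = (0.500)² × (2.00)⁴ = 0.2500 × 16.00 = 4.000.

4.0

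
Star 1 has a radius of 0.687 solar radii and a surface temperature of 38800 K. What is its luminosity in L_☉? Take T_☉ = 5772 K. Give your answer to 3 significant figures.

964 L_☉

L/L_☉ = (R/R_☉)² (T/T_☉)⁴ = (0.687)² × (38800/5772)⁴
       = 0.4720 × (6.722)⁴ = 0.4720 × 2042 = 963.7.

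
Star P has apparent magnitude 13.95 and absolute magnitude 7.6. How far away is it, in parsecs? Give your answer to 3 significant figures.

m − M = 5 log₁₀(d/10 pc)
13.95 − (7.6) = 6.35 = 5 log₁₀(d/10)
d = 10 × 10^(6.35/5) = 10 × 10^1.270 = 186.2 pc.

186 pc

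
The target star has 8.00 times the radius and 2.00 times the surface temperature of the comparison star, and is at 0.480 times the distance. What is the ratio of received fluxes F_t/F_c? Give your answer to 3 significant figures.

4.44×10^3

L_t/L_c = (R_t/R_c)²(T_t/T_c)⁴ = (8.00)² × (2.00)⁴ = 1024.
F_t/F_c = (L_t/L_c)/(d_t/d_c)² = 1024 / (0.480)² = 4444.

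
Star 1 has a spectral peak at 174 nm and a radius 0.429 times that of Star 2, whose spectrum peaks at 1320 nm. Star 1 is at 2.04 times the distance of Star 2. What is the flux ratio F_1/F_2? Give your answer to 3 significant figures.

146

Wien's law: T_1/T_2 = λ_2/λ_1 = 1320/174 = 7.586.
L_1/L_2 = (R_1/R_2)²(T_1/T_2)⁴ = (0.429)²(7.586)⁴ = 609.6.
F_1/F_2 = (L_1/L_2)/(d_1/d_2)² = 609.6/(2.04)² = 146.5.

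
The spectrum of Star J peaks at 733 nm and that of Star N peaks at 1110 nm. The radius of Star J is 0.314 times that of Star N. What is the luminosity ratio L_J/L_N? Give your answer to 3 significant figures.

Wien's law gives T ∝ 1/λ_max, so T_J/T_N = λ_N/λ_J = 1110/733 = 1.514.
Then L ∝ R²T⁴ gives L_J/L_N = (0.314)² × (1.514)⁴ = 0.09860 × 5.259 = 0.5185.

0.518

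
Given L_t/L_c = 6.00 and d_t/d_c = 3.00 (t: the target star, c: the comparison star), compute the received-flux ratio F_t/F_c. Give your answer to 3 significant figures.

F = L/(4πd²), so F_t/F_c = (L_t/L_c) / (d_t/d_c)²
= 6.00 / (3.00)² = 6.00 / 9.000 = 0.6667.

0.667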